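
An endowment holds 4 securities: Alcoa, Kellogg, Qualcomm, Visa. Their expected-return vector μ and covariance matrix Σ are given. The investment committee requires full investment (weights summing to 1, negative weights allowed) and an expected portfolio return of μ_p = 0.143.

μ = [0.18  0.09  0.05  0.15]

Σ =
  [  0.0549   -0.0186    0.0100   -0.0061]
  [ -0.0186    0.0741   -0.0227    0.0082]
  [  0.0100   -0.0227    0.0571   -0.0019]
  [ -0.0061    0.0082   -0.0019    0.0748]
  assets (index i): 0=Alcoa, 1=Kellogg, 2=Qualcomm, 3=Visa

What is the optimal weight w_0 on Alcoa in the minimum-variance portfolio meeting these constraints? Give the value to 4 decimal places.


x=Σ⁻¹μ = [4.1028  2.3691  1.1692  2.1099]
y=Σ⁻¹𝟙 = [23.9213  25.3476  23.8381  13.1465]
a=μᵀx=1.326672  b=𝟙ᵀx=9.751007  c=𝟙ᵀy=86.253592  D=ac−b²=19.348073
λ₁=(c·0.143−b)/D = (86.253592·0.143−9.751007)/19.348073 = 0.133515
λ₂=(a−b·0.143)/D = (1.326672−9.751007·0.143)/19.348073 = -0.003500
w* = 0.133515·x + -0.003500·y:
  w_0 = 0.133515·4.1028 + -0.003500·23.9213 = 0.4641  (Alcoa)
  w_1 = 0.133515·2.3691 + -0.003500·25.3476 = 0.2276  (Kellogg)
  w_2 = 0.133515·1.1692 + -0.003500·23.8381 = 0.0727  (Qualcomm)
  w_3 = 0.133515·2.1099 + -0.003500·13.1465 = 0.2357  (Visa)
Σw_i=1.0000  μᵀw=0.1430
σ²=wᵀΣw=λ₁·μ_p+λ₂ = 0.133515·0.143 + -0.003500 = 0.015592 ≈ 0.0156

0.4641


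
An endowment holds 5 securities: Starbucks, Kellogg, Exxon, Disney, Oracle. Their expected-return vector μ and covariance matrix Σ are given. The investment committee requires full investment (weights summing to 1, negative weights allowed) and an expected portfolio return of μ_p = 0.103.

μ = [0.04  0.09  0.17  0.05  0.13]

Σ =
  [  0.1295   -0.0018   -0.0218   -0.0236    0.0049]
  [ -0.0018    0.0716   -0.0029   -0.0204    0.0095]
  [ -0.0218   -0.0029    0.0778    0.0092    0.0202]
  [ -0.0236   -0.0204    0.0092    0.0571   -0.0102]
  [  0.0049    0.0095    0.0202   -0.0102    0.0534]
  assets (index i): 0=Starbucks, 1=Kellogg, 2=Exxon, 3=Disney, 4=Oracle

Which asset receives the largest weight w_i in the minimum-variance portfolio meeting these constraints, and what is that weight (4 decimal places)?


Exxon (0.2372)

u=Σ⁻¹μ = [0.9146  1.6555  1.8384  1.8553  1.7150]
v=Σ⁻¹𝟙 = [15.0722  21.9881  9.8614  32.8637  15.9788]
a=μᵀu=0.813815  b=𝟙ᵀu=7.978696  c=𝟙ᵀv=95.764287  D=ac−b²=14.274785
λ₁=(c·0.103−b)/D = (95.764287·0.103−7.978696)/14.274785 = 0.132053
λ₂=(a−b·0.103)/D = (0.813815−7.978696·0.103)/14.274785 = -0.000560
w* = 0.132053·u + -0.000560·v:
  w_0 = 0.132053·0.9146 + -0.000560·15.0722 = 0.1123  (Starbucks)
  w_1 = 0.132053·1.6555 + -0.000560·21.9881 = 0.2063  (Kellogg)
  w_2 = 0.132053·1.8384 + -0.000560·9.8614 = 0.2372  (Exxon)
  w_3 = 0.132053·1.8553 + -0.000560·32.8637 = 0.2266  (Disney)
  w_4 = 0.132053·1.7150 + -0.000560·15.9788 = 0.2175  (Oracle)
Σw_i=1.0000  μᵀw=0.1030
σ²=wᵀΣw=λ₁·μ_p+λ₂ = 0.132053·0.103 + -0.000560 = 0.013042 ≈ 0.0130


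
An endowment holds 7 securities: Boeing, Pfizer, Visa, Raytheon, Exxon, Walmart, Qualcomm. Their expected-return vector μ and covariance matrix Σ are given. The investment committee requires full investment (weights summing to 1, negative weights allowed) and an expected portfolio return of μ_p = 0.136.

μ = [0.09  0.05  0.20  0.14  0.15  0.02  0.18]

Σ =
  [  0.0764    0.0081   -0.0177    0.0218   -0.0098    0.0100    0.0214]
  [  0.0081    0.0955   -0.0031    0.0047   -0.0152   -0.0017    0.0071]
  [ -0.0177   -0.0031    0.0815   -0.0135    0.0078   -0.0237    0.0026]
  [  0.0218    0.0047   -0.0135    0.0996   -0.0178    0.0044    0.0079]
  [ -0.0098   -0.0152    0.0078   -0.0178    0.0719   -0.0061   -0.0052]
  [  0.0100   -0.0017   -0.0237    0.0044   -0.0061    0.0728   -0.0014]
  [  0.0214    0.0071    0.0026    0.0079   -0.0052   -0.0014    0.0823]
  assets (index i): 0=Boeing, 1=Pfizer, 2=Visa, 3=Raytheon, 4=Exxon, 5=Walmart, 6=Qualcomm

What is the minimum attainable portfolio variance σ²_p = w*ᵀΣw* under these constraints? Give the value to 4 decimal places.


0.0106

x=Σ⁻¹μ = [0.9508  0.7783  3.0600  1.8672  2.7515  1.3107  1.7930]
y=Σ⁻¹𝟙 = [10.8618  12.7595  20.8024  12.1129  21.1534  20.5104  8.0911]
a=μᵀx=1.759565  b=𝟙ᵀx=12.511424  c=𝟙ᵀy=106.291349  D=ac−b²=30.490821
λ₁=(c·0.136−b)/D = (106.291349·0.136−12.511424)/30.490821 = 0.063763
λ₂=(a−b·0.136)/D = (1.759565−12.511424·0.136)/30.490821 = 0.001903
w* = 0.063763·x + 0.001903·y:
  w_0 = 0.063763·0.9508 + 0.001903·10.8618 = 0.0813  (Boeing)
  w_1 = 0.063763·0.7783 + 0.001903·12.7595 = 0.0739  (Pfizer)
  w_2 = 0.063763·3.0600 + 0.001903·20.8024 = 0.2347  (Visa)
  w_3 = 0.063763·1.8672 + 0.001903·12.1129 = 0.1421  (Raytheon)
  w_4 = 0.063763·2.7515 + 0.001903·21.1534 = 0.2157  (Exxon)
  w_5 = 0.063763·1.3107 + 0.001903·20.5104 = 0.1226  (Walmart)
  w_6 = 0.063763·1.7930 + 0.001903·8.0911 = 0.1297  (Qualcomm)
Σw_i=1.0000  μᵀw=0.1360
σ²=wᵀΣw=λ₁·μ_p+λ₂ = 0.063763·0.136 + 0.001903 = 0.010574 ≈ 0.0106


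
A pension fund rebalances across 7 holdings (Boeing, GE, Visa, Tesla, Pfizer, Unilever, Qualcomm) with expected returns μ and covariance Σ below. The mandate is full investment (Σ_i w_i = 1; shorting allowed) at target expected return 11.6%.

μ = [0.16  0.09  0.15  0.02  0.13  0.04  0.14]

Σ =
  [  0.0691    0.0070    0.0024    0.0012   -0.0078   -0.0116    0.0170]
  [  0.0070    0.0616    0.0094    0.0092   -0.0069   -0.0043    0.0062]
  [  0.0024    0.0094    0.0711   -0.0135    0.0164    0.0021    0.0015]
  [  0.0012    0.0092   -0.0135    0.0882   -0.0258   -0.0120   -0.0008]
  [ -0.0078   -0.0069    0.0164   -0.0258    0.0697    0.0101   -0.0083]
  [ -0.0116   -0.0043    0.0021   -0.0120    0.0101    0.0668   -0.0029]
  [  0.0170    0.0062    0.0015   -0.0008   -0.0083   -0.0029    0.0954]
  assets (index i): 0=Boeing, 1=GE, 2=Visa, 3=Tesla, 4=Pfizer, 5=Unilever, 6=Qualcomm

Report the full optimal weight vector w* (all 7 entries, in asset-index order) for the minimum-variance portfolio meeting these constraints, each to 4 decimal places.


0.2154  0.0975  0.1465  0.1124  0.2200  0.0921  0.1161

x=Σ⁻¹μ = [2.2547  0.9993  1.5365  1.1312  2.2852  0.9167  1.2128]
y=Σ⁻¹𝟙 = [15.7623  12.6181  10.1366  20.1095  20.7559  19.0766  9.2483]
a=μᵀx=1.207319  b=𝟙ᵀx=10.336367  c=𝟙ᵀy=107.707300  D=ac−b²=23.196630
λ₁=(c·0.116−b)/D = (107.707300·0.116−10.336367)/23.196630 = 0.093017
λ₂=(a−b·0.116)/D = (1.207319−10.336367·0.116)/23.196630 = 0.000358
w* = 0.093017·x + 0.000358·y:
  w_0 = 0.093017·2.2547 + 0.000358·15.7623 = 0.2154  (Boeing)
  w_1 = 0.093017·0.9993 + 0.000358·12.6181 = 0.0975  (GE)
  w_2 = 0.093017·1.5365 + 0.000358·10.1366 = 0.1465  (Visa)
  w_3 = 0.093017·1.1312 + 0.000358·20.1095 = 0.1124  (Tesla)
  w_4 = 0.093017·2.2852 + 0.000358·20.7559 = 0.2200  (Pfizer)
  w_5 = 0.093017·0.9167 + 0.000358·19.0766 = 0.0921  (Unilever)
  w_6 = 0.093017·1.2128 + 0.000358·9.2483 = 0.1161  (Qualcomm)
Σw_i=1.0000  μᵀw=0.1160
σ²=wᵀΣw=λ₁·μ_p+λ₂ = 0.093017·0.116 + 0.000358 = 0.011148 ≈ 0.0111


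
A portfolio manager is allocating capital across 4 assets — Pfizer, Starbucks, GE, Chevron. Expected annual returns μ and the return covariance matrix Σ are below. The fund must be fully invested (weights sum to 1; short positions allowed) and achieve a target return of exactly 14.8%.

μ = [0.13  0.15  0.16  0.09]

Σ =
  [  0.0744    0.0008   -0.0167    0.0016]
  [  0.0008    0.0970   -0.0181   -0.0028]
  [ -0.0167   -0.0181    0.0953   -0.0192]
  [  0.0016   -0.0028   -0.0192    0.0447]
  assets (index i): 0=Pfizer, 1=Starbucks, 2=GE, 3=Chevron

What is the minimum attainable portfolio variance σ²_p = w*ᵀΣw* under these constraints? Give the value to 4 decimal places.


p=Σ⁻¹μ = [2.3701  2.2256  3.2115  3.4474]
q=Σ⁻¹𝟙 = [17.7600  15.4162  23.1065  32.6263]
a=μᵀp=1.466063  b=𝟙ᵀp=11.254637  c=𝟙ᵀq=88.908990  D=ac−b²=3.679285
λ₁=(c·0.148−b)/D = (88.908990·0.148−11.254637)/3.679285 = 0.517463
λ₂=(a−b·0.148)/D = (1.466063−11.254637·0.148)/3.679285 = -0.054256
w* = 0.517463·p + -0.054256·q:
  w_0 = 0.517463·2.3701 + -0.054256·17.7600 = 0.2629  (Pfizer)
  w_1 = 0.517463·2.2256 + -0.054256·15.4162 = 0.3152  (Starbucks)
  w_2 = 0.517463·3.2115 + -0.054256·23.1065 = 0.4082  (GE)
  w_3 = 0.517463·3.4474 + -0.054256·32.6263 = 0.0137  (Chevron)
Σw_i=1.0000  μᵀw=0.1480
σ²=wᵀΣw=λ₁·μ_p+λ₂ = 0.517463·0.148 + -0.054256 = 0.022328 ≈ 0.0223

0.0223


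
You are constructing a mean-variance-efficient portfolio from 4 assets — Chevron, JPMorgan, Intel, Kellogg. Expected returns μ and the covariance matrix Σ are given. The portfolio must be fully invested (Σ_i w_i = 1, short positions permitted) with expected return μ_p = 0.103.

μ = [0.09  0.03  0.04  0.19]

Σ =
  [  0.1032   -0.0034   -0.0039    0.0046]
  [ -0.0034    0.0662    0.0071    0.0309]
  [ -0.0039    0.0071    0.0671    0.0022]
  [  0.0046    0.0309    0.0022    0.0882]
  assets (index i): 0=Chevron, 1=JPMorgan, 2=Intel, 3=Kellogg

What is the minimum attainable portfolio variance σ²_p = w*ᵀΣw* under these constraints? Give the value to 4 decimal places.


p=Σ⁻¹μ = [0.7704  -0.6631  0.6347  2.3305]
q=Σ⁻¹𝟙 = [10.2943  11.0503  14.1165  6.5775]
a=μᵀp=0.517621  b=𝟙ᵀp=3.072382  c=𝟙ᵀq=42.038601  D=ac−b²=12.320525
λ₁=(c·0.103−b)/D = (42.038601·0.103−3.072382)/12.320525 = 0.102073
λ₂=(a−b·0.103)/D = (0.517621−3.072382·0.103)/12.320525 = 0.016328
w* = 0.102073·p + 0.016328·q:
  w_0 = 0.102073·0.7704 + 0.016328·10.2943 = 0.2467  (Chevron)
  w_1 = 0.102073·-0.6631 + 0.016328·11.0503 = 0.1127  (JPMorgan)
  w_2 = 0.102073·0.6347 + 0.016328·14.1165 = 0.2953  (Intel)
  w_3 = 0.102073·2.3305 + 0.016328·6.5775 = 0.3453  (Kellogg)
Σw_i=1.0000  μᵀw=0.1030
σ²=wᵀΣw=λ₁·μ_p+λ₂ = 0.102073·0.103 + 0.016328 = 0.026841 ≈ 0.0268

0.0268


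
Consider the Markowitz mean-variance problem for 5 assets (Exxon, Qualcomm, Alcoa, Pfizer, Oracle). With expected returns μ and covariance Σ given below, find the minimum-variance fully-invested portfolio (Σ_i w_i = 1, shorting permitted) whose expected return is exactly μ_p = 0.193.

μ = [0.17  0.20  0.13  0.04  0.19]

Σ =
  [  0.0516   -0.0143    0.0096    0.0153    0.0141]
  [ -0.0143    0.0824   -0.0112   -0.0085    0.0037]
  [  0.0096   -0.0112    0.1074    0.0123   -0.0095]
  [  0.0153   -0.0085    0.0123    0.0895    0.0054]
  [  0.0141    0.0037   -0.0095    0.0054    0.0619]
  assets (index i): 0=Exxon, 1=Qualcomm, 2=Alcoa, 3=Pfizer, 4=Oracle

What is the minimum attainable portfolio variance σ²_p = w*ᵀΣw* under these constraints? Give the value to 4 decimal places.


p=Σ⁻¹μ = [3.2711  3.0704  1.4678  -0.1660  2.3806]
q=Σ⁻¹𝟙 = [16.4961  16.5850  9.7475  7.8516  12.2172]
a=μᵀp=1.806643  b=𝟙ᵀp=10.023823  c=𝟙ᵀq=62.897256  D=ac−b²=13.155838
λ₁=(c·0.193−b)/D = (62.897256·0.193−10.023823)/13.155838 = 0.160792
λ₂=(a−b·0.193)/D = (1.806643−10.023823·0.193)/13.155838 = -0.009726
w* = 0.160792·p + -0.009726·q:
  w_0 = 0.160792·3.2711 + -0.009726·16.4961 = 0.3655  (Exxon)
  w_1 = 0.160792·3.0704 + -0.009726·16.5850 = 0.3324  (Qualcomm)
  w_2 = 0.160792·1.4678 + -0.009726·9.7475 = 0.1412  (Alcoa)
  w_3 = 0.160792·-0.1660 + -0.009726·7.8516 = -0.1031  (Pfizer)
  w_4 = 0.160792·2.3806 + -0.009726·12.2172 = 0.2640  (Oracle)
Σw_i=1.0000  μᵀw=0.1930
σ²=wᵀΣw=λ₁·μ_p+λ₂ = 0.160792·0.193 + -0.009726 = 0.021307 ≈ 0.0213

0.0213


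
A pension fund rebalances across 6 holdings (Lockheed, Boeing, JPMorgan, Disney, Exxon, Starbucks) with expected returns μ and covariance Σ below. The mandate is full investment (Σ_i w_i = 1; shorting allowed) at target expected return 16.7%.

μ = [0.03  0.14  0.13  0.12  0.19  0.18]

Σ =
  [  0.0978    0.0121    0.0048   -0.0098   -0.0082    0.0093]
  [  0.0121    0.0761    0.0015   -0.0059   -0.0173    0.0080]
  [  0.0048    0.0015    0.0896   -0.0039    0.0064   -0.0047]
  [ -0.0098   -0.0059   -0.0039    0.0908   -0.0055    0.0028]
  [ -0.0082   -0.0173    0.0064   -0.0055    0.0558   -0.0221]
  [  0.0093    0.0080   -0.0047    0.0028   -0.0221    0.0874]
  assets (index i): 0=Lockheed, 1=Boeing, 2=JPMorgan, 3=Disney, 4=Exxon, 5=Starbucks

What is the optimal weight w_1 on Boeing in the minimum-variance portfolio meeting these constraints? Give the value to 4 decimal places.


0.1951

x=Σ⁻¹μ = [0.2431  2.8629  1.2351  1.8295  5.6362  3.2046]
y=Σ⁻¹𝟙 = [10.1247  18.0318  9.5678  15.1112  32.0661  16.8525]
a=μᵀx=2.435903  b=𝟙ᵀx=15.011357  c=𝟙ᵀy=101.754075  D=ac−b²=22.522254
λ₁=(c·0.167−b)/D = (101.754075·0.167−15.011357)/22.522254 = 0.087983
λ₂=(a−b·0.167)/D = (2.435903−15.011357·0.167)/22.522254 = -0.003152
w* = 0.087983·x + -0.003152·y:
  w_0 = 0.087983·0.2431 + -0.003152·10.1247 = -0.0105  (Lockheed)
  w_1 = 0.087983·2.8629 + -0.003152·18.0318 = 0.1951  (Boeing)
  w_2 = 0.087983·1.2351 + -0.003152·9.5678 = 0.0785  (JPMorgan)
  w_3 = 0.087983·1.8295 + -0.003152·15.1112 = 0.1133  (Disney)
  w_4 = 0.087983·5.6362 + -0.003152·32.0661 = 0.3948  (Exxon)
  w_5 = 0.087983·3.2046 + -0.003152·16.8525 = 0.2288  (Starbucks)
Σw_i=1.0000  μᵀw=0.1670
σ²=wᵀΣw=λ₁·μ_p+λ₂ = 0.087983·0.167 + -0.003152 = 0.011541 ≈ 0.0115


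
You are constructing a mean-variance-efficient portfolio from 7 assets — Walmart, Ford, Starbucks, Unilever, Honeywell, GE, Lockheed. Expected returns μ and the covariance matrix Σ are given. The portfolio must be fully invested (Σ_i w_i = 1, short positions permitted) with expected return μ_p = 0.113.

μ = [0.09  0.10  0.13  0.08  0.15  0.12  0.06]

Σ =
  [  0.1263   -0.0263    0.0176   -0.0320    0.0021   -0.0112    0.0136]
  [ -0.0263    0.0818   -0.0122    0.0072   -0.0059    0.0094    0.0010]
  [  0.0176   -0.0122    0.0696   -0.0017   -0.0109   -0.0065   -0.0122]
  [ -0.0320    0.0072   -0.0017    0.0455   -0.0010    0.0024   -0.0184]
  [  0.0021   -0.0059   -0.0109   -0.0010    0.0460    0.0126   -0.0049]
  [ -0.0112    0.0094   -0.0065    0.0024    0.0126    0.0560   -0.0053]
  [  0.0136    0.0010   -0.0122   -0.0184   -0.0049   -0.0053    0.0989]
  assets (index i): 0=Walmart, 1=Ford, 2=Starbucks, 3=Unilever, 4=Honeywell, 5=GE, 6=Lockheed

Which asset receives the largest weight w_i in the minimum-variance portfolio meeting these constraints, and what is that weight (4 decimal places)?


Honeywell (0.2619)

u=Σ⁻¹μ = [1.4116  1.9220  2.9821  3.2264  3.9635  1.5740  1.6420]
v=Σ⁻¹𝟙 = [17.2237  17.7442  23.3542  40.0926  27.6667  14.9911  20.0774]
a=μᵀu=1.846954  b=𝟙ᵀu=16.721585  c=𝟙ᵀv=161.149907  D=ac−b²=18.025119
λ₁=(c·0.113−b)/D = (161.149907·0.113−16.721585)/18.025119 = 0.082571
λ₂=(a−b·0.113)/D = (1.846954−16.721585·0.113)/18.025119 = -0.002363
w* = 0.082571·u + -0.002363·v:
  w_0 = 0.082571·1.4116 + -0.002363·17.2237 = 0.0759  (Walmart)
  w_1 = 0.082571·1.9220 + -0.002363·17.7442 = 0.1168  (Ford)
  w_2 = 0.082571·2.9821 + -0.002363·23.3542 = 0.1911  (Starbucks)
  w_3 = 0.082571·3.2264 + -0.002363·40.0926 = 0.1717  (Unilever)
  w_4 = 0.082571·3.9635 + -0.002363·27.6667 = 0.2619  (Honeywell)
  w_5 = 0.082571·1.5740 + -0.002363·14.9911 = 0.0946  (GE)
  w_6 = 0.082571·1.6420 + -0.002363·20.0774 = 0.0881  (Lockheed)
Σw_i=1.0000  μᵀw=0.1130
σ²=wᵀΣw=λ₁·μ_p+λ₂ = 0.082571·0.113 + -0.002363 = 0.006968 ≈ 0.0070


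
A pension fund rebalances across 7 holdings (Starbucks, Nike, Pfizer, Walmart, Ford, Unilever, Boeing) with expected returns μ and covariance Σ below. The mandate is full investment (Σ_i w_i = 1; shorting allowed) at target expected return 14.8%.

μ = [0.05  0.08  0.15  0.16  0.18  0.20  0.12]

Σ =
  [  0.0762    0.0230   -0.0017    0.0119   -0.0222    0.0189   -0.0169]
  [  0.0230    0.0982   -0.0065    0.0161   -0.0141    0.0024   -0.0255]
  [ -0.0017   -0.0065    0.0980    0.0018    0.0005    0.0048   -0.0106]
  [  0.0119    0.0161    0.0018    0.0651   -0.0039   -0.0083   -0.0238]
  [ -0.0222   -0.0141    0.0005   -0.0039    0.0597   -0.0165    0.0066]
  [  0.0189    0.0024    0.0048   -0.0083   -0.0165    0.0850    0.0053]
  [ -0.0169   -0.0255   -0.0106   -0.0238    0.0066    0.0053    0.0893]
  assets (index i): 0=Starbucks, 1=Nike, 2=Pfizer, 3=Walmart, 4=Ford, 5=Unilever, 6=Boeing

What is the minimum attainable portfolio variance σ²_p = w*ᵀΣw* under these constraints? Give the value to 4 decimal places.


0.0083

p=Σ⁻¹μ = [0.8155  1.3734  1.6694  3.4994  4.4321  3.0841  2.5105]
q=Σ⁻¹𝟙 = [16.0727  13.4158  12.5987  20.2060  28.3162  13.1939  22.0757]
a=μᵀp=2.676833  b=𝟙ᵀp=17.384442  c=𝟙ᵀq=125.878982  D=ac−b²=34.738156
λ₁=(c·0.148−b)/D = (125.878982·0.148−17.384442)/34.738156 = 0.035858
λ₂=(a−b·0.148)/D = (2.676833−17.384442·0.148)/34.738156 = 0.002992
w* = 0.035858·p + 0.002992·q:
  w_0 = 0.035858·0.8155 + 0.002992·16.0727 = 0.0773  (Starbucks)
  w_1 = 0.035858·1.3734 + 0.002992·13.4158 = 0.0894  (Nike)
  w_2 = 0.035858·1.6694 + 0.002992·12.5987 = 0.0976  (Pfizer)
  w_3 = 0.035858·3.4994 + 0.002992·20.2060 = 0.1859  (Walmart)
  w_4 = 0.035858·4.4321 + 0.002992·28.3162 = 0.2437  (Ford)
  w_5 = 0.035858·3.0841 + 0.002992·13.1939 = 0.1501  (Unilever)
  w_6 = 0.035858·2.5105 + 0.002992·22.0757 = 0.1561  (Boeing)
Σw_i=1.0000  μᵀw=0.1480
σ²=wᵀΣw=λ₁·μ_p+λ₂ = 0.035858·0.148 + 0.002992 = 0.008299 ≈ 0.0083


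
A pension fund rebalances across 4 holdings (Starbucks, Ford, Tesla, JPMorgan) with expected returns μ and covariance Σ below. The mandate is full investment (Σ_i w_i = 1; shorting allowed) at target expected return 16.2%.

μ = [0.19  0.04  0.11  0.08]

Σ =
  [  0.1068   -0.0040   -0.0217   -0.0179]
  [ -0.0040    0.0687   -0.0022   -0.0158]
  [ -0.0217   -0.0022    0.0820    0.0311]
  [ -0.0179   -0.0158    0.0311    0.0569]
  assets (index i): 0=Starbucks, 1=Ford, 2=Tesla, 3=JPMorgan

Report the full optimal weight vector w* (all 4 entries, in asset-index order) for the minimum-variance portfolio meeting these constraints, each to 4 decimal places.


0.6131  -0.0821  0.3758  0.0932

x=Σ⁻¹μ = [2.3883  1.1662  1.3419  1.7477]
y=Σ⁻¹𝟙 = [15.7964  21.2931  7.7632  24.2135]
a=μᵀx=0.787847  b=𝟙ᵀx=6.644085  c=𝟙ᵀy=69.066346  D=ac−b²=10.269862
λ₁=(c·0.162−b)/D = (69.066346·0.162−6.644085)/10.269862 = 0.442524
λ₂=(a−b·0.162)/D = (0.787847−6.644085·0.162)/10.269862 = -0.028091
w* = 0.442524·x + -0.028091·y:
  w_0 = 0.442524·2.3883 + -0.028091·15.7964 = 0.6131  (Starbucks)
  w_1 = 0.442524·1.1662 + -0.028091·21.2931 = -0.0821  (Ford)
  w_2 = 0.442524·1.3419 + -0.028091·7.7632 = 0.3758  (Tesla)
  w_3 = 0.442524·1.7477 + -0.028091·24.2135 = 0.0932  (JPMorgan)
Σw_i=1.0000  μᵀw=0.1620
σ²=wᵀΣw=λ₁·μ_p+λ₂ = 0.442524·0.162 + -0.028091 = 0.043598 ≈ 0.0436


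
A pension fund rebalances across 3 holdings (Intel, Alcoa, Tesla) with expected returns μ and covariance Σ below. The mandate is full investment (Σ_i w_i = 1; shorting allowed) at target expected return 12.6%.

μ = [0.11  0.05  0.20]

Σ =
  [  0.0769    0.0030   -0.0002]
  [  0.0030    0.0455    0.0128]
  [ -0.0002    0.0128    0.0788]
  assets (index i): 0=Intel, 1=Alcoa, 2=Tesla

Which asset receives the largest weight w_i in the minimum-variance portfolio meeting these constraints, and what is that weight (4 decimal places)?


Tesla (0.3797)

p=Σ⁻¹μ = [1.4251  0.3038  2.4923]
q=Σ⁻¹𝟙 = [12.3102  18.4297  9.7279]
a=μᵀp=0.670414  b=𝟙ᵀp=4.221199  c=𝟙ᵀq=40.467876  D=ac−b²=9.311732
λ₁=(c·0.126−b)/D = (40.467876·0.126−4.221199)/9.311732 = 0.094263
λ₂=(a−b·0.126)/D = (0.670414−4.221199·0.126)/9.311732 = 0.014878
w* = 0.094263·p + 0.014878·q:
  w_0 = 0.094263·1.4251 + 0.014878·12.3102 = 0.3175  (Intel)
  w_1 = 0.094263·0.3038 + 0.014878·18.4297 = 0.3028  (Alcoa)
  w_2 = 0.094263·2.4923 + 0.014878·9.7279 = 0.3797  (Tesla)
Σw_i=1.0000  μᵀw=0.1260
σ²=wᵀΣw=λ₁·μ_p+λ₂ = 0.094263·0.126 + 0.014878 = 0.026756 ≈ 0.0268


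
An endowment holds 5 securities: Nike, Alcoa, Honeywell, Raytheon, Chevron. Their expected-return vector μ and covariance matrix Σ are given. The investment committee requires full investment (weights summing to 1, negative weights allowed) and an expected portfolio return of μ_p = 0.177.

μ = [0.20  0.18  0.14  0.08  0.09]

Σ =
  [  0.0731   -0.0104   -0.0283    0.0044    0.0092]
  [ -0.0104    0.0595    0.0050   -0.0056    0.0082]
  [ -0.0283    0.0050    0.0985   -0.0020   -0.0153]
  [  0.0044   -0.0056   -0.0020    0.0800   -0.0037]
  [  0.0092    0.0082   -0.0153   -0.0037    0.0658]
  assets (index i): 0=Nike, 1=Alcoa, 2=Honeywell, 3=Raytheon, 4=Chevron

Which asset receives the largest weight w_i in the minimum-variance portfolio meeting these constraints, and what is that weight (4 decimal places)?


x=Σ⁻¹μ = [4.0338  3.4768  2.5877  1.1341  1.0360]
y=Σ⁻¹𝟙 = [20.3946  18.1170  17.6987  13.7817  14.9786]
a=μᵀx=1.978830  b=𝟙ᵀx=12.268415  c=𝟙ᵀy=84.970638  D=ac−b²=17.628445
λ₁=(c·0.177−b)/D = (84.970638·0.177−12.268415)/17.628445 = 0.157211
λ₂=(a−b·0.177)/D = (1.978830−12.268415·0.177)/17.628445 = -0.010930
w* = 0.157211·x + -0.010930·y:
  w_0 = 0.157211·4.0338 + -0.010930·20.3946 = 0.4112  (Nike)
  w_1 = 0.157211·3.4768 + -0.010930·18.1170 = 0.3486  (Alcoa)
  w_2 = 0.157211·2.5877 + -0.010930·17.6987 = 0.2134  (Honeywell)
  w_3 = 0.157211·1.1341 + -0.010930·13.7817 = 0.0277  (Raytheon)
  w_4 = 0.157211·1.0360 + -0.010930·14.9786 = -0.0008  (Chevron)
Σw_i=1.0000  μᵀw=0.1770
σ²=wᵀΣw=λ₁·μ_p+λ₂ = 0.157211·0.177 + -0.010930 = 0.016896 ≈ 0.0169

Nike (0.4112)


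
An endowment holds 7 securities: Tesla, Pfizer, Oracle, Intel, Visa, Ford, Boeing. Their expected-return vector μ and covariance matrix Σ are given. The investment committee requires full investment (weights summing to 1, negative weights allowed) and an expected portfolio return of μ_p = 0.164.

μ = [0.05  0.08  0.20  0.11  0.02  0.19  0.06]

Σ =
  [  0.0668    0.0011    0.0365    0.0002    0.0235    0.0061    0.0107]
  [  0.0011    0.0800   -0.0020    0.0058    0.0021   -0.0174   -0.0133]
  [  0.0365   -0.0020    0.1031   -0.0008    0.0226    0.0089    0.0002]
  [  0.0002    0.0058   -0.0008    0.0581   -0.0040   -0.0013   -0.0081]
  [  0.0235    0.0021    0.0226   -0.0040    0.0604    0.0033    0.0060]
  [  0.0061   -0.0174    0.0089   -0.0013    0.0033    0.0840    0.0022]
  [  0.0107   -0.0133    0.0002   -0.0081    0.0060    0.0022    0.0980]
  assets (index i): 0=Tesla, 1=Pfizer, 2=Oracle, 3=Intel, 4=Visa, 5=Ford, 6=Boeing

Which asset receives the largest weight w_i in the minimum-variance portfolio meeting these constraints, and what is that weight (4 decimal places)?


Ford (0.3259)

u=Σ⁻¹μ = [-0.6960  1.6342  2.0960  1.9361  -0.3471  2.4455  1.0321]
v=Σ⁻¹𝟙 = [4.7441  15.9772  4.7006  18.4985  11.6362  13.8775  12.3498]
a=μᵀu=1.247723  b=𝟙ᵀu=8.100780  c=𝟙ᵀv=81.783966  D=ac−b²=36.421087
λ₁=(c·0.164−b)/D = (81.783966·0.164−8.100780)/36.421087 = 0.145844
λ₂=(a−b·0.164)/D = (1.247723−8.100780·0.164)/36.421087 = -0.002219
w* = 0.145844·u + -0.002219·v:
  w_0 = 0.145844·-0.6960 + -0.002219·4.7441 = -0.1120  (Tesla)
  w_1 = 0.145844·1.6342 + -0.002219·15.9772 = 0.2029  (Pfizer)
  w_2 = 0.145844·2.0960 + -0.002219·4.7006 = 0.2953  (Oracle)
  w_3 = 0.145844·1.9361 + -0.002219·18.4985 = 0.2413  (Intel)
  w_4 = 0.145844·-0.3471 + -0.002219·11.6362 = -0.0764  (Visa)
  w_5 = 0.145844·2.4455 + -0.002219·13.8775 = 0.3259  (Ford)
  w_6 = 0.145844·1.0321 + -0.002219·12.3498 = 0.1231  (Boeing)
Σw_i=1.0000  μᵀw=0.1640
σ²=wᵀΣw=λ₁·μ_p+λ₂ = 0.145844·0.164 + -0.002219 = 0.021700 ≈ 0.0217


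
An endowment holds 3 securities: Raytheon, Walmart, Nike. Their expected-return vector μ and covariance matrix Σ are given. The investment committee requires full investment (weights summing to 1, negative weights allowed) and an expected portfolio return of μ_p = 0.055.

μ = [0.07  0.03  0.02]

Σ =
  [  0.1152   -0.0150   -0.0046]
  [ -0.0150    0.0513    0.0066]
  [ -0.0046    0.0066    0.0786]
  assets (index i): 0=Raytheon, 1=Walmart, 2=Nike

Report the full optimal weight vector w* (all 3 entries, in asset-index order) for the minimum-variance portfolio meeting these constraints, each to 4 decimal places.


p=Σ⁻¹μ = [0.7164  0.7644  0.2322]
q=Σ⁻¹𝟙 = [11.9427  21.4906  11.6170]
a=μᵀp=0.077727  b=𝟙ᵀp=1.713047  c=𝟙ᵀq=45.050315  D=ac−b²=0.567105
λ₁=(c·0.055−b)/D = (45.050315·0.055−1.713047)/0.567105 = 1.348465
λ₂=(a−b·0.055)/D = (0.077727−1.713047·0.055)/0.567105 = -0.029078
w* = 1.348465·p + -0.029078·q:
  w_0 = 1.348465·0.7164 + -0.029078·11.9427 = 0.6188  (Raytheon)
  w_1 = 1.348465·0.7644 + -0.029078·21.4906 = 0.4059  (Walmart)
  w_2 = 1.348465·0.2322 + -0.029078·11.6170 = -0.0247  (Nike)
Σw_i=1.0000  μᵀw=0.0550
σ²=wᵀΣw=λ₁·μ_p+λ₂ = 1.348465·0.055 + -0.029078 = 0.045087 ≈ 0.0451

0.6188  0.4059  -0.0247


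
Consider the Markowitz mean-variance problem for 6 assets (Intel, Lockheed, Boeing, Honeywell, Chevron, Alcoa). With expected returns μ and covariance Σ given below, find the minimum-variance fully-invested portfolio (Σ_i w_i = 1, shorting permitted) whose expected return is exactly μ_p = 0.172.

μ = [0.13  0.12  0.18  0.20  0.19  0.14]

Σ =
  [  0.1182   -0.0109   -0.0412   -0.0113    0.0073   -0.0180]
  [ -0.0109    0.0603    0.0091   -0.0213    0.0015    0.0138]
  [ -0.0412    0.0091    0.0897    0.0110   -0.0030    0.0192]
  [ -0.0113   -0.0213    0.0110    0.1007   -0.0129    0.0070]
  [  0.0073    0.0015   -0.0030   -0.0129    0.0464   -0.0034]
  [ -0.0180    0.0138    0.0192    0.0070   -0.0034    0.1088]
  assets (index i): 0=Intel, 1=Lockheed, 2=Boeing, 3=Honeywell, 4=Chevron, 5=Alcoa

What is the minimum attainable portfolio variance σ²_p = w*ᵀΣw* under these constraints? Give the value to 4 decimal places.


0.0112

x=Σ⁻¹μ = [2.3282  2.8510  2.3812  3.1373  4.7238  0.8359]
y=Σ⁻¹𝟙 = [16.3909  21.5886  13.7938  17.5260  24.5061  6.3687]
a=μᵀx=2.715399  b=𝟙ᵀx=16.257322  c=𝟙ᵀy=100.174170  D=ac−b²=7.712341
λ₁=(c·0.172−b)/D = (100.174170·0.172−16.257322)/7.712341 = 0.126114
λ₂=(a−b·0.172)/D = (2.715399−16.257322·0.172)/7.712341 = -0.010485
w* = 0.126114·x + -0.010485·y:
  w_0 = 0.126114·2.3282 + -0.010485·16.3909 = 0.1218  (Intel)
  w_1 = 0.126114·2.8510 + -0.010485·21.5886 = 0.1332  (Lockheed)
  w_2 = 0.126114·2.3812 + -0.010485·13.7938 = 0.1557  (Boeing)
  w_3 = 0.126114·3.1373 + -0.010485·17.5260 = 0.2119  (Honeywell)
  w_4 = 0.126114·4.7238 + -0.010485·24.5061 = 0.3388  (Chevron)
  w_5 = 0.126114·0.8359 + -0.010485·6.3687 = 0.0386  (Alcoa)
Σw_i=1.0000  μᵀw=0.1720
σ²=wᵀΣw=λ₁·μ_p+λ₂ = 0.126114·0.172 + -0.010485 = 0.011207 ≈ 0.0112


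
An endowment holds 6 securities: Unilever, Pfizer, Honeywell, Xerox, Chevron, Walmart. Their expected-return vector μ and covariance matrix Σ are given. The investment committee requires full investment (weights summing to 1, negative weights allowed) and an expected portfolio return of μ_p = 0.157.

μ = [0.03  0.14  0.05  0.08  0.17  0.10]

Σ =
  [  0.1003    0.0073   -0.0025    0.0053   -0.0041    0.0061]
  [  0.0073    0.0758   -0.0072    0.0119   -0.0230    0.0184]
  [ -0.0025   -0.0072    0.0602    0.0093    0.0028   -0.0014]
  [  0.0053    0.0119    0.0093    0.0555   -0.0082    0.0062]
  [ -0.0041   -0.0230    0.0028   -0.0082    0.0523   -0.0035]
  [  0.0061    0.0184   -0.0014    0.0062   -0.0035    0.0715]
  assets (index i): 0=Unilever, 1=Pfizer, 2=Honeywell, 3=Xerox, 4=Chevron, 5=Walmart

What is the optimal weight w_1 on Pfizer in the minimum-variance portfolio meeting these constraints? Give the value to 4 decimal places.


u=Σ⁻¹μ = [0.1845  2.9706  0.7917  1.2758  4.7796  0.7572]
v=Σ⁻¹𝟙 = [8.9540  18.5362  15.8645  13.9425  29.9142  9.0179]
a=μᵀu=1.451330  b=𝟙ᵀu=10.759523  c=𝟙ᵀv=96.229409  D=ac−b²=23.893249
λ₁=(c·0.157−b)/D = (96.229409·0.157−10.759523)/23.893249 = 0.181997
λ₂=(a−b·0.157)/D = (1.451330−10.759523·0.157)/23.893249 = -0.009957
w* = 0.181997·u + -0.009957·v:
  w_0 = 0.181997·0.1845 + -0.009957·8.9540 = -0.0556  (Unilever)
  w_1 = 0.181997·2.9706 + -0.009957·18.5362 = 0.3561  (Pfizer)
  w_2 = 0.181997·0.7917 + -0.009957·15.8645 = -0.0139  (Honeywell)
  w_3 = 0.181997·1.2758 + -0.009957·13.9425 = 0.0934  (Xerox)
  w_4 = 0.181997·4.7796 + -0.009957·29.9142 = 0.5720  (Chevron)
  w_5 = 0.181997·0.7572 + -0.009957·9.0179 = 0.0480  (Walmart)
Σw_i=1.0000  μᵀw=0.1570
σ²=wᵀΣw=λ₁·μ_p+λ₂ = 0.181997·0.157 + -0.009957 = 0.018616 ≈ 0.0186

0.3561


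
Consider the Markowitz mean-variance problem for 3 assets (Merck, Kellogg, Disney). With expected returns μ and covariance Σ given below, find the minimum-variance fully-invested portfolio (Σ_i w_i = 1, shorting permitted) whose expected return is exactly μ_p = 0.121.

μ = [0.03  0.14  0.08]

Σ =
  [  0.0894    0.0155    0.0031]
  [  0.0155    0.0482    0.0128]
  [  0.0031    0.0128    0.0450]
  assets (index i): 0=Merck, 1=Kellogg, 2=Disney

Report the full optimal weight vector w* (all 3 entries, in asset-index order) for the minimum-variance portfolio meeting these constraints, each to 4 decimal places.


-0.0010  0.6825  0.3184

g=Σ⁻¹μ = [-0.1656  2.6855  1.0253]
h=Σ⁻¹𝟙 = [8.2517  13.3515  17.8560]
a=μᵀg=0.453031  b=𝟙ᵀg=3.545241  c=𝟙ᵀh=39.459172  D=ac−b²=5.307507
λ₁=(c·0.121−b)/D = (39.459172·0.121−3.545241)/5.307507 = 0.231619
λ₂=(a−b·0.121)/D = (0.453031−3.545241·0.121)/5.307507 = 0.004533
w* = 0.231619·g + 0.004533·h:
  w_0 = 0.231619·-0.1656 + 0.004533·8.2517 = -0.0010  (Merck)
  w_1 = 0.231619·2.6855 + 0.004533·13.3515 = 0.6825  (Kellogg)
  w_2 = 0.231619·1.0253 + 0.004533·17.8560 = 0.3184  (Disney)
Σw_i=1.0000  μᵀw=0.1210
σ²=wᵀΣw=λ₁·μ_p+λ₂ = 0.231619·0.121 + 0.004533 = 0.032559 ≈ 0.0326


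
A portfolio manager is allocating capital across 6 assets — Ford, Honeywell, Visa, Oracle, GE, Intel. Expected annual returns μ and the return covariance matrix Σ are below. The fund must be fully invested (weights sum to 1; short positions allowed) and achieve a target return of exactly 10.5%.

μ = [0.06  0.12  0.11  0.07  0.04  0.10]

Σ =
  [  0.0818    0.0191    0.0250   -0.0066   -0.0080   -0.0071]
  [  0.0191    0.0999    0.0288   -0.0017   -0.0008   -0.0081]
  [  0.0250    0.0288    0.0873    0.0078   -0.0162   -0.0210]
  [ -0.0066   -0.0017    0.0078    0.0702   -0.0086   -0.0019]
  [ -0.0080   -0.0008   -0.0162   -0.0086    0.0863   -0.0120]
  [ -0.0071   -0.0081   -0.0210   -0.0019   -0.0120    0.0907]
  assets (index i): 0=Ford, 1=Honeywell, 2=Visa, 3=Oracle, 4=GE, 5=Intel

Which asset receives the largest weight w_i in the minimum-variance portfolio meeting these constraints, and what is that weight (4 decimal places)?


u=Σ⁻¹μ = [0.4569  0.8889  1.3542  1.0937  1.1139  1.7015]
v=Σ⁻¹𝟙 = [11.8254  6.0610  12.5441  16.9737  19.3321  18.3100]
a=μᵀu=0.574314  b=𝟙ᵀu=6.609141  c=𝟙ᵀv=85.046303  D=ac−b²=5.162543
λ₁=(c·0.105−b)/D = (85.046303·0.105−6.609141)/5.162543 = 0.449530
λ₂=(a−b·0.105)/D = (0.574314−6.609141·0.105)/5.162543 = -0.023176
w* = 0.449530·u + -0.023176·v:
  w_0 = 0.449530·0.4569 + -0.023176·11.8254 = -0.0687  (Ford)
  w_1 = 0.449530·0.8889 + -0.023176·6.0610 = 0.2591  (Honeywell)
  w_2 = 0.449530·1.3542 + -0.023176·12.5441 = 0.3180  (Visa)
  w_3 = 0.449530·1.0937 + -0.023176·16.9737 = 0.0983  (Oracle)
  w_4 = 0.449530·1.1139 + -0.023176·19.3321 = 0.0527  (GE)
  w_5 = 0.449530·1.7015 + -0.023176·18.3100 = 0.3405  (Intel)
Σw_i=1.0000  μᵀw=0.1050
σ²=wᵀΣw=λ₁·μ_p+λ₂ = 0.449530·0.105 + -0.023176 = 0.024025 ≈ 0.0240

Intel (0.3405)


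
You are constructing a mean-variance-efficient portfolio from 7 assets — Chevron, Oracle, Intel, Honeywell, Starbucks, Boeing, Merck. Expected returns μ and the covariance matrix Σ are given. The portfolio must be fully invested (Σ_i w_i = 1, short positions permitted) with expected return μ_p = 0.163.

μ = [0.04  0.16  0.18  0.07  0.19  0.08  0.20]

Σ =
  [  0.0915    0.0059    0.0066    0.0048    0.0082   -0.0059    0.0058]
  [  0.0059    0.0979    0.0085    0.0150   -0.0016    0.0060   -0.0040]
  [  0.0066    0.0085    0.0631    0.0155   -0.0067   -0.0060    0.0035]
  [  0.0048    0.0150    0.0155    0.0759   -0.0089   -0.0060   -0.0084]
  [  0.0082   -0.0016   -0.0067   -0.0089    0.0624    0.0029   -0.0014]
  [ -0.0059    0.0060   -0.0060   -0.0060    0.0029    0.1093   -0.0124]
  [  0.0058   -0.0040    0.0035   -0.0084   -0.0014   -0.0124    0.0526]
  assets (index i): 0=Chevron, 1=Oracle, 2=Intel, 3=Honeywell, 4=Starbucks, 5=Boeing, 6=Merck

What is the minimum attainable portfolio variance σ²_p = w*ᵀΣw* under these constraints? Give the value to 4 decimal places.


0.0112

x=Σ⁻¹μ = [-0.4279  1.4151  2.6924  1.1239  3.6268  1.2374  4.3457]
y=Σ⁻¹𝟙 = [6.4404  6.9862  12.5105  14.6837  18.7358  12.8165  23.8650]
a=μᵀx=2.429815  b=𝟙ᵀx=14.013289  c=𝟙ᵀy=96.038139  D=ac−b²=36.982671
λ₁=(c·0.163−b)/D = (96.038139·0.163−14.013289)/36.982671 = 0.044370
λ₂=(a−b·0.163)/D = (2.429815−14.013289·0.163)/36.982671 = 0.003938
w* = 0.044370·x + 0.003938·y:
  w_0 = 0.044370·-0.4279 + 0.003938·6.4404 = 0.0064  (Chevron)
  w_1 = 0.044370·1.4151 + 0.003938·6.9862 = 0.0903  (Oracle)
  w_2 = 0.044370·2.6924 + 0.003938·12.5105 = 0.1687  (Intel)
  w_3 = 0.044370·1.1239 + 0.003938·14.6837 = 0.1077  (Honeywell)
  w_4 = 0.044370·3.6268 + 0.003938·18.7358 = 0.2347  (Starbucks)
  w_5 = 0.044370·1.2374 + 0.003938·12.8165 = 0.1054  (Boeing)
  w_6 = 0.044370·4.3457 + 0.003938·23.8650 = 0.2868  (Merck)
Σw_i=1.0000  μᵀw=0.1630
σ²=wᵀΣw=λ₁·μ_p+λ₂ = 0.044370·0.163 + 0.003938 = 0.011171 ≈ 0.0112


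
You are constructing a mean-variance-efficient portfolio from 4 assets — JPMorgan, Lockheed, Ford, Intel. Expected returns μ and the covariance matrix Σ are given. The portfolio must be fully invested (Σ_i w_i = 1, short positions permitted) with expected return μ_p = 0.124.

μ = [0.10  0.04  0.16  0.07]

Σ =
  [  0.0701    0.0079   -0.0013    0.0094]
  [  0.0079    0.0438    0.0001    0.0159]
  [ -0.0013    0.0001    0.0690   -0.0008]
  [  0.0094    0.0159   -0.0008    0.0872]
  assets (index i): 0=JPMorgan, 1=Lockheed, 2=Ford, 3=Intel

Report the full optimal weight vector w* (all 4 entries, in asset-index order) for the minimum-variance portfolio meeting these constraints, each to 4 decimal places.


g=Σ⁻¹μ = [1.3393  0.4492  2.3504  0.5980]
h=Σ⁻¹𝟙 = [11.5480  18.1560  14.7657  7.0480]
a=μᵀg=0.569818  b=𝟙ᵀg=4.736909  c=𝟙ᵀh=51.517629  D=ac−b²=6.917378
λ₁=(c·0.124−b)/D = (51.517629·0.124−4.736909)/6.917378 = 0.238714
λ₂=(a−b·0.124)/D = (0.569818−4.736909·0.124)/6.917378 = -0.002538
w* = 0.238714·g + -0.002538·h:
  w_0 = 0.238714·1.3393 + -0.002538·11.5480 = 0.2904  (JPMorgan)
  w_1 = 0.238714·0.4492 + -0.002538·18.1560 = 0.0611  (Lockheed)
  w_2 = 0.238714·2.3504 + -0.002538·14.7657 = 0.5236  (Ford)
  w_3 = 0.238714·0.5980 + -0.002538·7.0480 = 0.1249  (Intel)
Σw_i=1.0000  μᵀw=0.1240
σ²=wᵀΣw=λ₁·μ_p+λ₂ = 0.238714·0.124 + -0.002538 = 0.027062 ≈ 0.0271

0.2904  0.0611  0.5236  0.1249


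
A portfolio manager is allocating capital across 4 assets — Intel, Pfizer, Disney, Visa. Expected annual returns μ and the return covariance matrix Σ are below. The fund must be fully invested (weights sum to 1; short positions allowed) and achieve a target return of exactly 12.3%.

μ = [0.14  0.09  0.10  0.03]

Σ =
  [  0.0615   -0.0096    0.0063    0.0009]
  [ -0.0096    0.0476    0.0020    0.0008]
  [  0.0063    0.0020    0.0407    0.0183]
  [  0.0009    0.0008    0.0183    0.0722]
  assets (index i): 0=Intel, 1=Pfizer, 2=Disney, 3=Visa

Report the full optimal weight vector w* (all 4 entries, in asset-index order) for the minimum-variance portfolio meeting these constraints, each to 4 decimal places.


0.4335  0.3446  0.3520  -0.1301

x=Σ⁻¹μ = [2.4285  2.2975  2.0388  -0.1570]
y=Σ⁻¹𝟙 = [18.1589  23.8248  16.4568  9.1889]
a=μᵀx=0.745935  b=𝟙ᵀx=6.607822  c=𝟙ᵀy=67.629371  D=ac−b²=6.783813
λ₁=(c·0.123−b)/D = (67.629371·0.123−6.607822)/6.783813 = 0.252158
λ₂=(a−b·0.123)/D = (0.745935−6.607822·0.123)/6.783813 = -0.009851
w* = 0.252158·x + -0.009851·y:
  w_0 = 0.252158·2.4285 + -0.009851·18.1589 = 0.4335  (Intel)
  w_1 = 0.252158·2.2975 + -0.009851·23.8248 = 0.3446  (Pfizer)
  w_2 = 0.252158·2.0388 + -0.009851·16.4568 = 0.3520  (Disney)
  w_3 = 0.252158·-0.1570 + -0.009851·9.1889 = -0.1301  (Visa)
Σw_i=1.0000  μᵀw=0.1230
σ²=wᵀΣw=λ₁·μ_p+λ₂ = 0.252158·0.123 + -0.009851 = 0.021164 ≈ 0.0212


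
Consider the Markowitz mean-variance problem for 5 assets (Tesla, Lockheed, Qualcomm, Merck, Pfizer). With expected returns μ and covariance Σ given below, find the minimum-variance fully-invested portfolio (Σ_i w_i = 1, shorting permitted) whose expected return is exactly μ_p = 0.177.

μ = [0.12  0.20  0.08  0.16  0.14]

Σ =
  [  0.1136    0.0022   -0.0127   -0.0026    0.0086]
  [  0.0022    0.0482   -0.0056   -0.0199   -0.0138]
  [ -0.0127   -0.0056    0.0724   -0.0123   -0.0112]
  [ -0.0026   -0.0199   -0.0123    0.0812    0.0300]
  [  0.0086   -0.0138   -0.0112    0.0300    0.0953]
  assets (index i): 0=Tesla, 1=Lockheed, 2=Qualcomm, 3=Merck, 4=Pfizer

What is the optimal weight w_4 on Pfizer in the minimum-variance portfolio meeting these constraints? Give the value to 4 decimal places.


0.0861

x=Σ⁻¹μ = [1.1896  6.2201  2.6004  3.3700  1.5071]
y=Σ⁻¹𝟙 = [10.4152  34.6480  23.5098  20.7054  10.8155]
a=μᵀx=2.345000  b=𝟙ᵀx=14.887256  c=𝟙ᵀy=100.094019  D=ac−b²=13.090105
λ₁=(c·0.177−b)/D = (100.094019·0.177−14.887256)/13.090105 = 0.216147
λ₂=(a−b·0.177)/D = (2.345000−14.887256·0.177)/13.090105 = -0.022158
w* = 0.216147·x + -0.022158·y:
  w_0 = 0.216147·1.1896 + -0.022158·10.4152 = 0.0264  (Tesla)
  w_1 = 0.216147·6.2201 + -0.022158·34.6480 = 0.5767  (Lockheed)
  w_2 = 0.216147·2.6004 + -0.022158·23.5098 = 0.0412  (Qualcomm)
  w_3 = 0.216147·3.3700 + -0.022158·20.7054 = 0.2696  (Merck)
  w_4 = 0.216147·1.5071 + -0.022158·10.8155 = 0.0861  (Pfizer)
Σw_i=1.0000  μᵀw=0.1770
σ²=wᵀΣw=λ₁·μ_p+λ₂ = 0.216147·0.177 + -0.022158 = 0.016100 ≈ 0.0161


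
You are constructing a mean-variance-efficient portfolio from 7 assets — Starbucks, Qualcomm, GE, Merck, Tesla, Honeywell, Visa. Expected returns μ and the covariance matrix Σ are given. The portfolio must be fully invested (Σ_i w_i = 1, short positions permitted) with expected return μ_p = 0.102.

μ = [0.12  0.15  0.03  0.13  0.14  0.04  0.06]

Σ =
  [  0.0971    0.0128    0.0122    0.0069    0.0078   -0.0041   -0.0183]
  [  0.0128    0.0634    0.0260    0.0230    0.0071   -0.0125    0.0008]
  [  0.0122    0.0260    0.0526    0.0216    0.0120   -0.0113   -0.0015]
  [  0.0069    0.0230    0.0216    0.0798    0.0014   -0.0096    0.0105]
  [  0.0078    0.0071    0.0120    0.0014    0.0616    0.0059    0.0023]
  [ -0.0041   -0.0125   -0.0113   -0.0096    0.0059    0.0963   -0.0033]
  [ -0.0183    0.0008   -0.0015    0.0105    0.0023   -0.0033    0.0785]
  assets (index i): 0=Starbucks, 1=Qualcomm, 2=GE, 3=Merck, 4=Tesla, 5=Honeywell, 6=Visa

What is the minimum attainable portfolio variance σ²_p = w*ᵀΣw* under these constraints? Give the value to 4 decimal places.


0.0142

u=Σ⁻¹μ = [1.0543  2.2319  -1.6284  1.2703  2.0865  0.5834  0.7497]
v=Σ⁻¹𝟙 = [9.9171  8.4833  11.2985  5.7125  9.8076  13.7059  14.7049]
a=μᵀu=0.938014  b=𝟙ᵀu=6.347715  c=𝟙ᵀv=73.629704  D=ac−b²=28.772182
λ₁=(c·0.102−b)/D = (73.629704·0.102−6.347715)/28.772182 = 0.040404
λ₂=(a−b·0.102)/D = (0.938014−6.347715·0.102)/28.772182 = 0.010098
w* = 0.040404·u + 0.010098·v:
  w_0 = 0.040404·1.0543 + 0.010098·9.9171 = 0.1427  (Starbucks)
  w_1 = 0.040404·2.2319 + 0.010098·8.4833 = 0.1758  (Qualcomm)
  w_2 = 0.040404·-1.6284 + 0.010098·11.2985 = 0.0483  (GE)
  w_3 = 0.040404·1.2703 + 0.010098·5.7125 = 0.1090  (Merck)
  w_4 = 0.040404·2.0865 + 0.010098·9.8076 = 0.1833  (Tesla)
  w_5 = 0.040404·0.5834 + 0.010098·13.7059 = 0.1620  (Honeywell)
  w_6 = 0.040404·0.7497 + 0.010098·14.7049 = 0.1788  (Visa)
Σw_i=1.0000  μᵀw=0.1020
σ²=wᵀΣw=λ₁·μ_p+λ₂ = 0.040404·0.102 + 0.010098 = 0.014219 ≈ 0.0142
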